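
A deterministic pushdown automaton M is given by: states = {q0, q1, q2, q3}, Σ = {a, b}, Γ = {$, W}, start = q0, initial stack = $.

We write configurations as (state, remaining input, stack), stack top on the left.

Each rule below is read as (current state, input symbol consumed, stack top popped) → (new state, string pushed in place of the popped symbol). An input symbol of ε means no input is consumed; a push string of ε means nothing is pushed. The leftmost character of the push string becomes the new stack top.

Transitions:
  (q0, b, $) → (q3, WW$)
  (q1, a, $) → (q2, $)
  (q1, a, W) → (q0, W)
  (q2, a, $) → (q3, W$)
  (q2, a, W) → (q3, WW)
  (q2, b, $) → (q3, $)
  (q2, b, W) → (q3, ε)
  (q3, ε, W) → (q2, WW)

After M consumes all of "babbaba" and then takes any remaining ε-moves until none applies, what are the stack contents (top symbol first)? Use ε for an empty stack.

WWWWWWWWW$

(q0, babbaba, $)
  read b, top $: go to q3, push WW$ → (q3, abbaba, WW$)
  ε-move, top W: go to q2, push WW → (q2, abbaba, WWW$)
  read a, top W: go to q3, push WW → (q3, bbaba, WWWW$)
  ε-move, top W: go to q2, push WW → (q2, bbaba, WWWWW$)
  read b, top W: go to q3, push ε → (q3, baba, WWWW$)
  ε-move, top W: go to q2, push WW → (q2, baba, WWWWW$)
  read b, top W: go to q3, push ε → (q3, aba, WWWW$)
  ε-move, top W: go to q2, push WW → (q2, aba, WWWWW$)
  read a, top W: go to q3, push WW → (q3, ba, WWWWWW$)
  ε-move, top W: go to q2, push WW → (q2, ba, WWWWWWW$)
  read b, top W: go to q3, push ε → (q3, a, WWWWWW$)
  ε-move, top W: go to q2, push WW → (q2, a, WWWWWWW$)
  read a, top W: go to q3, push WW → (q3, ε, WWWWWWWW$)
  ε-move, top W: go to q2, push WW → (q2, ε, WWWWWWWWW$)
All input consumed in state q2 with stack WWWWWWWWW$.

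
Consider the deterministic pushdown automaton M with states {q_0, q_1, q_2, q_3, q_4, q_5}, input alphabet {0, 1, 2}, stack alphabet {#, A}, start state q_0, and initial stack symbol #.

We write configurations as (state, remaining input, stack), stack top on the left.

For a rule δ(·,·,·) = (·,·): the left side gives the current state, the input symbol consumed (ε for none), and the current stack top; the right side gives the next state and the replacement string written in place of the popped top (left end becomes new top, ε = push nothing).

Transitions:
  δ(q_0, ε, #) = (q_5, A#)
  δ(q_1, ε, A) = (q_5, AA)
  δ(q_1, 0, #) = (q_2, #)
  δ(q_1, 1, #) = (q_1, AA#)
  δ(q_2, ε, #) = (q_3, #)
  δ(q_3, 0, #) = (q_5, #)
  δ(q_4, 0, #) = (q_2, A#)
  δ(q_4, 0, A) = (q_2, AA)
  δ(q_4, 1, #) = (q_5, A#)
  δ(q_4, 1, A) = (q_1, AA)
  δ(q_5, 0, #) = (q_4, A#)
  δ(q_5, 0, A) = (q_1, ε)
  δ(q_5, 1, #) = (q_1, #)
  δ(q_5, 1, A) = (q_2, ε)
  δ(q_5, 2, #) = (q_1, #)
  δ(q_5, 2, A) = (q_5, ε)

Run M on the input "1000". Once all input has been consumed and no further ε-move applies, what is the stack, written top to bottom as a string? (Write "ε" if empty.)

AA#

(q_0, 1000, #) ⊢ (q_5, 1000, A#) ⊢ (q_2, 000, #) ⊢ (q_3, 000, #) ⊢ (q_5, 00, #) ⊢ (q_4, 0, A#) ⊢ (q_2, ε, AA#)
All input consumed in state q_2 with stack AA#.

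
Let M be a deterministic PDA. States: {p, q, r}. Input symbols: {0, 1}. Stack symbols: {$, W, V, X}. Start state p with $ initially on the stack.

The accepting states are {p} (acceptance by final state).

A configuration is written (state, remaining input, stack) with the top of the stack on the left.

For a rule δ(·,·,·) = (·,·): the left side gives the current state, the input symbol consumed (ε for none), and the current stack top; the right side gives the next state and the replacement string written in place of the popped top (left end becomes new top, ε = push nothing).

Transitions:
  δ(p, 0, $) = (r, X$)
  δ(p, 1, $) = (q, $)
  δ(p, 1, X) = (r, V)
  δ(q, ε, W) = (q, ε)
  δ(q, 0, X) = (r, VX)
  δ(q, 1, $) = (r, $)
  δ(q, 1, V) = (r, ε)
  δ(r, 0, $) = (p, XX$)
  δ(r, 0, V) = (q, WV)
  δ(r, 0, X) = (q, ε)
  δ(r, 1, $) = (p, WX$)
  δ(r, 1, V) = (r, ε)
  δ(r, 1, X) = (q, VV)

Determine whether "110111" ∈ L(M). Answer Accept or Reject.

(p, 110111, $)
  read 1, top $: go to q, push $ → (q, 10111, $)
  read 1, top $: go to r, push $ → (r, 0111, $)
  read 0, top $: go to p, push XX$ → (p, 111, XX$)
  read 1, top X: go to r, push V → (r, 11, VX$)
  read 1, top V: go to r, push ε → (r, 1, X$)
  read 1, top X: go to q, push VV → (q, ε, VV$)
All input consumed; state q ∉ F and no further ε-move applies.

Reject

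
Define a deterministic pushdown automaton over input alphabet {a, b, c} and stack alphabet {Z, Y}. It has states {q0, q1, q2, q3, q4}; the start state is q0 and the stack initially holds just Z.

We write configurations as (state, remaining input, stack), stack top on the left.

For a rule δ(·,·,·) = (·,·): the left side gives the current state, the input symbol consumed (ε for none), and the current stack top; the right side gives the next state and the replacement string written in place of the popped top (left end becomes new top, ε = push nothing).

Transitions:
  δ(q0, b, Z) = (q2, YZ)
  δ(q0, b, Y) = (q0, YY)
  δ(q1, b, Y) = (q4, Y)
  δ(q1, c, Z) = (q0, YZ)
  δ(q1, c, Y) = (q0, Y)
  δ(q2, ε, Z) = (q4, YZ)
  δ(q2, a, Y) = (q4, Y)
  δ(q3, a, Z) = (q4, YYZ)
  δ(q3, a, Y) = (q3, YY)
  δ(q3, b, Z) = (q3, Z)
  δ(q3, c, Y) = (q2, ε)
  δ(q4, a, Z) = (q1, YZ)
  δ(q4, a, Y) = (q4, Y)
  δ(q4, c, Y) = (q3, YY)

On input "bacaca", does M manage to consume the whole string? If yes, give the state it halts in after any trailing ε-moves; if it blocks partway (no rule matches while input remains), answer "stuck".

q4

(q0, bacaca, Z)
  read b, top Z: go to q2, push YZ → (q2, acaca, YZ)
  read a, top Y: go to q4, push Y → (q4, caca, YZ)
  read c, top Y: go to q3, push YY → (q3, aca, YYZ)
  read a, top Y: go to q3, push YY → (q3, ca, YYYZ)
  read c, top Y: go to q2, push ε → (q2, a, YYZ)
  read a, top Y: go to q4, push Y → (q4, ε, YYZ)
All input consumed; M is in state q4.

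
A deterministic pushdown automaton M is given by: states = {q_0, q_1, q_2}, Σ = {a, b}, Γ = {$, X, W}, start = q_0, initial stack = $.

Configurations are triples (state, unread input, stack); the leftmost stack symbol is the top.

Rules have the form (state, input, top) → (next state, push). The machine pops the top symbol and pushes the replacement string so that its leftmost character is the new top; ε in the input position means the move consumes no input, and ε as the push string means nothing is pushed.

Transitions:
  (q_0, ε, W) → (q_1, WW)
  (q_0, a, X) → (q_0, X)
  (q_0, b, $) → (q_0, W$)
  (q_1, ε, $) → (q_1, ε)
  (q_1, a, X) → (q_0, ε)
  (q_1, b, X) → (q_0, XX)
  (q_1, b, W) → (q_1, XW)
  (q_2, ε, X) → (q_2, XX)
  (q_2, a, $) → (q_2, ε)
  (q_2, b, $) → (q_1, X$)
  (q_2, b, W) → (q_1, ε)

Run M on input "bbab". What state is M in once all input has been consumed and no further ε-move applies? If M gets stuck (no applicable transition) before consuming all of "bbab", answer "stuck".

(q_0, bbab, $) ⊢ (q_0, bab, W$) ⊢ (q_1, bab, WW$) ⊢ (q_1, ab, XWW$) ⊢ (q_0, b, WW$) ⊢ (q_1, b, WWW$) ⊢ (q_1, ε, XWWW$)
All input consumed; M is in state q_1.

q_1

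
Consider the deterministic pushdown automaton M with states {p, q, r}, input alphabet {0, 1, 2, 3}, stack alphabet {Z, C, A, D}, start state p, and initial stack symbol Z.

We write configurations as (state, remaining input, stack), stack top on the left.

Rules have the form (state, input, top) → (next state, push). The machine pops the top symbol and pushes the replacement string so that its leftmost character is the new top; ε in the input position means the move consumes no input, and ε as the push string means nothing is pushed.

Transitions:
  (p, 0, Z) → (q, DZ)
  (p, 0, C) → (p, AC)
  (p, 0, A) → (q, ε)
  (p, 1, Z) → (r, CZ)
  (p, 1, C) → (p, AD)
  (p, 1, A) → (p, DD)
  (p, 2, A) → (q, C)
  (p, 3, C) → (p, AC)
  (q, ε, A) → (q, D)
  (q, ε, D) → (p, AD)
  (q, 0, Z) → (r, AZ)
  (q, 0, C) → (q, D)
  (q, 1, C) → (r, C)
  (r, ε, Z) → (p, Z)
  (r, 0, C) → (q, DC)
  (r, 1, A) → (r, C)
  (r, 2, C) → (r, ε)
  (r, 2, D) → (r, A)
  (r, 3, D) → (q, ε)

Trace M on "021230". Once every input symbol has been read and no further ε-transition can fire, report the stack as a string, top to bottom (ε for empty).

(p, 021230, Z)
  read 0, top Z: go to q, push DZ → (q, 21230, DZ)
  ε-move, top D: go to p, push AD → (p, 21230, ADZ)
  read 2, top A: go to q, push C → (q, 1230, CDZ)
  read 1, top C: go to r, push C → (r, 230, CDZ)
  read 2, top C: go to r, push ε → (r, 30, DZ)
  read 3, top D: go to q, push ε → (q, 0, Z)
  read 0, top Z: go to r, push AZ → (r, ε, AZ)
All input consumed in state r with stack AZ.

AZ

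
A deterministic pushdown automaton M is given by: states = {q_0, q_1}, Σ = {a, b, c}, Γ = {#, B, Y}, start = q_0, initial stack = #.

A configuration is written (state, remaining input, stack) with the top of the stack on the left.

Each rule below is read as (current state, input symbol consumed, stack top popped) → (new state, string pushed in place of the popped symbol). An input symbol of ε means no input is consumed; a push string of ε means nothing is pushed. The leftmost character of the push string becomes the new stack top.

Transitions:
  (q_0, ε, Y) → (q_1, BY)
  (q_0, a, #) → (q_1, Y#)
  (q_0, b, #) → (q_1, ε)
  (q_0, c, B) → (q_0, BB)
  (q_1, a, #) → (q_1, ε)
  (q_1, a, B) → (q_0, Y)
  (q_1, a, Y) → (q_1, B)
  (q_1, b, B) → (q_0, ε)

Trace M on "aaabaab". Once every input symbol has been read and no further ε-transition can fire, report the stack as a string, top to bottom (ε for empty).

BYYY#

(q_0, aaabaab, #)
  read a, top #: go to q_1, push Y# → (q_1, aabaab, Y#)
  read a, top Y: go to q_1, push B → (q_1, abaab, B#)
  read a, top B: go to q_0, push Y → (q_0, baab, Y#)
  ε-move, top Y: go to q_1, push BY → (q_1, baab, BY#)
  read b, top B: go to q_0, push ε → (q_0, aab, Y#)
  ε-move, top Y: go to q_1, push BY → (q_1, aab, BY#)
  read a, top B: go to q_0, push Y → (q_0, ab, YY#)
  ε-move, top Y: go to q_1, push BY → (q_1, ab, BYY#)
  read a, top B: go to q_0, push Y → (q_0, b, YYY#)
  ε-move, top Y: go to q_1, push BY → (q_1, b, BYYY#)
  read b, top B: go to q_0, push ε → (q_0, ε, YYY#)
  ε-move, top Y: go to q_1, push BY → (q_1, ε, BYYY#)
All input consumed in state q_1 with stack BYYY#.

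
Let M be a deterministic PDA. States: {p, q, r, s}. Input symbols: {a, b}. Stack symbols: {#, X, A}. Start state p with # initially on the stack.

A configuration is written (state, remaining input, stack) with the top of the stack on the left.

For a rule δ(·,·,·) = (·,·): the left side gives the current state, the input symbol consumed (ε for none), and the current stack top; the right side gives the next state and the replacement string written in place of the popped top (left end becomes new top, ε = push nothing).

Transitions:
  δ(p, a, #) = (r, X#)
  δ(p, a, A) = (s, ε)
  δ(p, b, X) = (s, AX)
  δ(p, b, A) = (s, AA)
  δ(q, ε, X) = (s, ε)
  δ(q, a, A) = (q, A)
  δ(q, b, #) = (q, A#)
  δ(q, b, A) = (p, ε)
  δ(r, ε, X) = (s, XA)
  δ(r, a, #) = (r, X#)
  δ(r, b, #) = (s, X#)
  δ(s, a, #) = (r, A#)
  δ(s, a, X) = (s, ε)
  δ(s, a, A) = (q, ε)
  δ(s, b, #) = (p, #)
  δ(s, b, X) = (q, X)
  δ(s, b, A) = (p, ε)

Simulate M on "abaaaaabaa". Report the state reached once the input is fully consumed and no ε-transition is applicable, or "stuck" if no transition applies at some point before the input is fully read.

stuck

(p, abaaaaabaa, #) ⊢ (r, baaaaabaa, X#) ⊢ (s, baaaaabaa, XA#) ⊢ (q, aaaaabaa, XA#) ⊢ (s, aaaaabaa, A#) ⊢ (q, aaaabaa, #)
No transition for (q, a, top #); M blocks with input aaaabaa remaining.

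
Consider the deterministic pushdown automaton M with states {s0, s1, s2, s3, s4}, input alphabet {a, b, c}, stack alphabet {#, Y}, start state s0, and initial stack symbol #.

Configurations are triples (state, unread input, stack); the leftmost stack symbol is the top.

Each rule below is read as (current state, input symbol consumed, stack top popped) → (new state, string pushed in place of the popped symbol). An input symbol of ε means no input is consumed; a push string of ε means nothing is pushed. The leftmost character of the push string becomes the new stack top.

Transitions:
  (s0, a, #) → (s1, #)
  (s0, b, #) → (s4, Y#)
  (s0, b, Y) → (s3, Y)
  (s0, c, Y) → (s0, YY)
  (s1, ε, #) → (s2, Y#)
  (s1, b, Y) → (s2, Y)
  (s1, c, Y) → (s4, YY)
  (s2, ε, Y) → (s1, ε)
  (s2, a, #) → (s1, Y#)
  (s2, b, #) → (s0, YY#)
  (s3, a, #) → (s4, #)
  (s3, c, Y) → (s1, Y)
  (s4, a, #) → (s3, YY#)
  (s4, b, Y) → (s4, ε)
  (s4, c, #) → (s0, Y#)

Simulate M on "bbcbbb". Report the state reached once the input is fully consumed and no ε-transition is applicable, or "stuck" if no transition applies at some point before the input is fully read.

(s0, bbcbbb, #)
  read b, top #: go to s4, push Y# → (s4, bcbbb, Y#)
  read b, top Y: go to s4, push ε → (s4, cbbb, #)
  read c, top #: go to s0, push Y# → (s0, bbb, Y#)
  read b, top Y: go to s3, push Y → (s3, bb, Y#)
No transition for (s3, b, top Y); M blocks with input bb remaining.

stuck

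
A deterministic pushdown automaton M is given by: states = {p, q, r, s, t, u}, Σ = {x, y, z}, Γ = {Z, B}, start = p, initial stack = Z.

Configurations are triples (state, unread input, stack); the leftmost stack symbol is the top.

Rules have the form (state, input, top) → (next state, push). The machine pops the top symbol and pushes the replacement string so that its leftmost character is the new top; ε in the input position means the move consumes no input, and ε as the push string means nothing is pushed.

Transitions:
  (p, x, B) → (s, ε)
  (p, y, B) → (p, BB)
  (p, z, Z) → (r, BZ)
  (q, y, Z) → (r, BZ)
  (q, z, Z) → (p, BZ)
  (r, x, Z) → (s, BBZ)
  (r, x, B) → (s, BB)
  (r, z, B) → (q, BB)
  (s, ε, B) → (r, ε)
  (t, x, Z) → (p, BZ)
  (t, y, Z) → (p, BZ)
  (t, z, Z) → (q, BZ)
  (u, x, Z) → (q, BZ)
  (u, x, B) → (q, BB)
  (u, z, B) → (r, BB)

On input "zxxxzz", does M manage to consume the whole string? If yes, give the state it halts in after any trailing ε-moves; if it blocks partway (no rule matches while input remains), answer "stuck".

(p, zxxxzz, Z)
  read z, top Z: go to r, push BZ → (r, xxxzz, BZ)
  read x, top B: go to s, push BB → (s, xxzz, BBZ)
  ε-move, top B: go to r, push ε → (r, xxzz, BZ)
  read x, top B: go to s, push BB → (s, xzz, BBZ)
  ε-move, top B: go to r, push ε → (r, xzz, BZ)
  read x, top B: go to s, push BB → (s, zz, BBZ)
  ε-move, top B: go to r, push ε → (r, zz, BZ)
  read z, top B: go to q, push BB → (q, z, BBZ)
No transition for (q, z, top B); M blocks with input z remaining.

stuck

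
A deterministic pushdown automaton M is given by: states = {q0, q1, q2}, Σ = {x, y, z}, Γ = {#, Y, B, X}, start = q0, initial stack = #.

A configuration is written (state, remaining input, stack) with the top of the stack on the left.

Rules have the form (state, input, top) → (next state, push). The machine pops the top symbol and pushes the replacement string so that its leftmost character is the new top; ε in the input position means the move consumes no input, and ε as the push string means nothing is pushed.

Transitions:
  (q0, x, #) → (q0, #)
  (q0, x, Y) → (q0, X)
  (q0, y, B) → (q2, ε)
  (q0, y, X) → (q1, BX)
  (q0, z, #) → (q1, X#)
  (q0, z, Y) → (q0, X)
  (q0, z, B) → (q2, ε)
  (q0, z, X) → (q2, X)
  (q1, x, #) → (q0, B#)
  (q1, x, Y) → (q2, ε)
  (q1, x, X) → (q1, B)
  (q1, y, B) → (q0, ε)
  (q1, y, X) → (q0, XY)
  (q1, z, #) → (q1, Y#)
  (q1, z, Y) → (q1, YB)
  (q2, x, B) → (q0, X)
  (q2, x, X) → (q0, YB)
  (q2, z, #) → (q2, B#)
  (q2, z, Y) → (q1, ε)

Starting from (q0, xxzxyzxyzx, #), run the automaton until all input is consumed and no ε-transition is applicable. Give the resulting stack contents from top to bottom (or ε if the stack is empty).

(q0, xxzxyzxyzx, #)
  read x, top #: go to q0, push # → (q0, xzxyzxyzx, #)
  read x, top #: go to q0, push # → (q0, zxyzxyzx, #)
  read z, top #: go to q1, push X# → (q1, xyzxyzx, X#)
  read x, top X: go to q1, push B → (q1, yzxyzx, B#)
  read y, top B: go to q0, push ε → (q0, zxyzx, #)
  read z, top #: go to q1, push X# → (q1, xyzx, X#)
  read x, top X: go to q1, push B → (q1, yzx, B#)
  read y, top B: go to q0, push ε → (q0, zx, #)
  read z, top #: go to q1, push X# → (q1, x, X#)
  read x, top X: go to q1, push B → (q1, ε, B#)
All input consumed in state q1 with stack B#.

B#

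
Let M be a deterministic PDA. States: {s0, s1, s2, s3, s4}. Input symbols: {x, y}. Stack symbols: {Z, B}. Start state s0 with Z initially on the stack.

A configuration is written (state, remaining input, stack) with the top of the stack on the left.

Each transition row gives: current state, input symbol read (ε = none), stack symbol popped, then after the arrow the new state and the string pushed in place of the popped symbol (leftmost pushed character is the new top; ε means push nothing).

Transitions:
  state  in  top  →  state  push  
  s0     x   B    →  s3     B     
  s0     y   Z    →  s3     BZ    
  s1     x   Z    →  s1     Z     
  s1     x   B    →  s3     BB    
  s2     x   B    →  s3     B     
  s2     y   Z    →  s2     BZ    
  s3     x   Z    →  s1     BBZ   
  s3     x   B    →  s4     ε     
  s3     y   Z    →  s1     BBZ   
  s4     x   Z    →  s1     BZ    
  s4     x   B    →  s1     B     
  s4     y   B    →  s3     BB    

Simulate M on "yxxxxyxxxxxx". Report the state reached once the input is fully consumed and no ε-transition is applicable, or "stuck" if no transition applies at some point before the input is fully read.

s3

(s0, yxxxxyxxxxxx, Z)
  read y, top Z: go to s3, push BZ → (s3, xxxxyxxxxxx, BZ)
  read x, top B: go to s4, push ε → (s4, xxxyxxxxxx, Z)
  read x, top Z: go to s1, push BZ → (s1, xxyxxxxxx, BZ)
  read x, top B: go to s3, push BB → (s3, xyxxxxxx, BBZ)
  read x, top B: go to s4, push ε → (s4, yxxxxxx, BZ)
  read y, top B: go to s3, push BB → (s3, xxxxxx, BBZ)
  read x, top B: go to s4, push ε → (s4, xxxxx, BZ)
  read x, top B: go to s1, push B → (s1, xxxx, BZ)
  read x, top B: go to s3, push BB → (s3, xxx, BBZ)
  read x, top B: go to s4, push ε → (s4, xx, BZ)
  read x, top B: go to s1, push B → (s1, x, BZ)
  read x, top B: go to s3, push BB → (s3, ε, BBZ)
All input consumed; M is in state s3.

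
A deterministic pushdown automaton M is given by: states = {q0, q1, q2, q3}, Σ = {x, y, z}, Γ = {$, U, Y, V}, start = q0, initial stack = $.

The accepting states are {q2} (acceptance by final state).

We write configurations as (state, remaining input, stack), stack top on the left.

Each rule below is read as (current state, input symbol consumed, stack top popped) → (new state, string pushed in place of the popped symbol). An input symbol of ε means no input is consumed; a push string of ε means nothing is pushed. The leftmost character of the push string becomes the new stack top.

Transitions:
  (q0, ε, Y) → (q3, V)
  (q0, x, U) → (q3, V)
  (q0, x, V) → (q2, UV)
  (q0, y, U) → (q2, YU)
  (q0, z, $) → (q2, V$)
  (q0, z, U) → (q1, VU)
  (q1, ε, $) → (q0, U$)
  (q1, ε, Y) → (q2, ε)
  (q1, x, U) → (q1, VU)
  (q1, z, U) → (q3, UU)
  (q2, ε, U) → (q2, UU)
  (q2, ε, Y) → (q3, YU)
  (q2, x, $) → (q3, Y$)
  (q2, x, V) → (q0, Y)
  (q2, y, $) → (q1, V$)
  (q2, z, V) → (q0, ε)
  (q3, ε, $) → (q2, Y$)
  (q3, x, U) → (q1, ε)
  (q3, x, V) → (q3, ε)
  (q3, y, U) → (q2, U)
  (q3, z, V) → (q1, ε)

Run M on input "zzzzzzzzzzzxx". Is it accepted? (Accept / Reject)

(q0, zzzzzzzzzzzxx, $)
  read z, top $: go to q2, push V$ → (q2, zzzzzzzzzzxx, V$)
  read z, top V: go to q0, push ε → (q0, zzzzzzzzzxx, $)
  read z, top $: go to q2, push V$ → (q2, zzzzzzzzxx, V$)
  read z, top V: go to q0, push ε → (q0, zzzzzzzxx, $)
  read z, top $: go to q2, push V$ → (q2, zzzzzzxx, V$)
  read z, top V: go to q0, push ε → (q0, zzzzzxx, $)
  read z, top $: go to q2, push V$ → (q2, zzzzxx, V$)
  read z, top V: go to q0, push ε → (q0, zzzxx, $)
  read z, top $: go to q2, push V$ → (q2, zzxx, V$)
  read z, top V: go to q0, push ε → (q0, zxx, $)
  read z, top $: go to q2, push V$ → (q2, xx, V$)
  read x, top V: go to q0, push Y → (q0, x, Y$)
  ε-move, top Y: go to q3, push V → (q3, x, V$)
  read x, top V: go to q3, push ε → (q3, ε, $)
  ε-move, top $: go to q2, push Y$ → (q2, ε, Y$)
All input consumed; state q2 ∈ F.

Accept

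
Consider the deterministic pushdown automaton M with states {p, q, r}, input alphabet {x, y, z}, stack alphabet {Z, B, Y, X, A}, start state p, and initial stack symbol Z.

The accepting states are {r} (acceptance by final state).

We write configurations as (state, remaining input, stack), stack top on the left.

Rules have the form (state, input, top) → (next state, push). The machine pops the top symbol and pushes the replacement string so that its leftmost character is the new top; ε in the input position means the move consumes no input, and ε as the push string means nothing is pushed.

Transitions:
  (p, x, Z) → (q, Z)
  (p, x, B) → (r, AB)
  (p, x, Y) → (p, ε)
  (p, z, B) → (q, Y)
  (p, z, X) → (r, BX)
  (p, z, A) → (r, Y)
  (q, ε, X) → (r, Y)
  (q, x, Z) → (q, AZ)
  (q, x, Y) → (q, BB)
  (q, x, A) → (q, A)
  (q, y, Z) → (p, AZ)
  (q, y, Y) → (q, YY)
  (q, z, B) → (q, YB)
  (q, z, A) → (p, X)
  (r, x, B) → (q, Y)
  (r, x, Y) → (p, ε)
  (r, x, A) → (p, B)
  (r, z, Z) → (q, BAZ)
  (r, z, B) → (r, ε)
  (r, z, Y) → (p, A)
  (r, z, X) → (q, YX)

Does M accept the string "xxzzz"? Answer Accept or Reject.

(p, xxzzz, Z) ⊢ (q, xzzz, Z) ⊢ (q, zzz, AZ) ⊢ (p, zz, XZ) ⊢ (r, z, BXZ) ⊢ (r, ε, XZ)
All input consumed; state r ∈ F.

Accept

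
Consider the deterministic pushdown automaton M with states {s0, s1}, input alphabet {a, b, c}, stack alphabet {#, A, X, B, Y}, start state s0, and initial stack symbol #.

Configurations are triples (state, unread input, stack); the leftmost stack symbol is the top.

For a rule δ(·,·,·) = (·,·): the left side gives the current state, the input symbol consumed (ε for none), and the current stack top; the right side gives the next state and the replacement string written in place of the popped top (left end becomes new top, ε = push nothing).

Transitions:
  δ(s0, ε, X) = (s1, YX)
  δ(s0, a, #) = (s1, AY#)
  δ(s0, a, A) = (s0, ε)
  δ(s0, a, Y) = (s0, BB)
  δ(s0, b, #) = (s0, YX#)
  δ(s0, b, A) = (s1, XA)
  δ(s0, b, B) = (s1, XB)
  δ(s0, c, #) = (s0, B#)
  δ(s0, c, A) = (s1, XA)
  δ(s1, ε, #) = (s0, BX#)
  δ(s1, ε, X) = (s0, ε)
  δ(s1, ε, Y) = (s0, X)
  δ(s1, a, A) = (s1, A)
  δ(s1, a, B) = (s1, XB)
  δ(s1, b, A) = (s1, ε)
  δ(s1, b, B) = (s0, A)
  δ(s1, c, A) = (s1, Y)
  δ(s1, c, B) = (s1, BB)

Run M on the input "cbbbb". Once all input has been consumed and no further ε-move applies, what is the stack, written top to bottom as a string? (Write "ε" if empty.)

B#

(s0, cbbbb, #)
  read c, top #: go to s0, push B# → (s0, bbbb, B#)
  read b, top B: go to s1, push XB → (s1, bbb, XB#)
  ε-move, top X: go to s0, push ε → (s0, bbb, B#)
  read b, top B: go to s1, push XB → (s1, bb, XB#)
  ε-move, top X: go to s0, push ε → (s0, bb, B#)
  read b, top B: go to s1, push XB → (s1, b, XB#)
  ε-move, top X: go to s0, push ε → (s0, b, B#)
  read b, top B: go to s1, push XB → (s1, ε, XB#)
  ε-move, top X: go to s0, push ε → (s0, ε, B#)
All input consumed in state s0 with stack B#.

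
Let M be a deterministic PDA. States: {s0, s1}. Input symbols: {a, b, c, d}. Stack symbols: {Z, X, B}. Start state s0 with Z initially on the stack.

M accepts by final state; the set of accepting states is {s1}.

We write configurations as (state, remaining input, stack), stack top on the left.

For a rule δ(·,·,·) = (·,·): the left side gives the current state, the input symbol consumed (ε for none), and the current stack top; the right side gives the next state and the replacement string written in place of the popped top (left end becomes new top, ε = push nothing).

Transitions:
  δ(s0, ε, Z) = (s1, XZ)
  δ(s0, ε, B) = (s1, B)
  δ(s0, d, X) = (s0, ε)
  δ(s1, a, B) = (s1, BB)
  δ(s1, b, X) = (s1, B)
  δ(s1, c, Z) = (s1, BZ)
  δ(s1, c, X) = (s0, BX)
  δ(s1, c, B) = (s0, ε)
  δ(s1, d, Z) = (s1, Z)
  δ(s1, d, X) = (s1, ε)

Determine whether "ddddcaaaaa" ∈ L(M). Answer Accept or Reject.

(s0, ddddcaaaaa, Z)
  ε-move, top Z: go to s1, push XZ → (s1, ddddcaaaaa, XZ)
  read d, top X: go to s1, push ε → (s1, dddcaaaaa, Z)
  read d, top Z: go to s1, push Z → (s1, ddcaaaaa, Z)
  read d, top Z: go to s1, push Z → (s1, dcaaaaa, Z)
  read d, top Z: go to s1, push Z → (s1, caaaaa, Z)
  read c, top Z: go to s1, push BZ → (s1, aaaaa, BZ)
  read a, top B: go to s1, push BB → (s1, aaaa, BBZ)
  read a, top B: go to s1, push BB → (s1, aaa, BBBZ)
  read a, top B: go to s1, push BB → (s1, aa, BBBBZ)
  read a, top B: go to s1, push BB → (s1, a, BBBBBZ)
  read a, top B: go to s1, push BB → (s1, ε, BBBBBBZ)
All input consumed; state s1 ∈ F.

Accept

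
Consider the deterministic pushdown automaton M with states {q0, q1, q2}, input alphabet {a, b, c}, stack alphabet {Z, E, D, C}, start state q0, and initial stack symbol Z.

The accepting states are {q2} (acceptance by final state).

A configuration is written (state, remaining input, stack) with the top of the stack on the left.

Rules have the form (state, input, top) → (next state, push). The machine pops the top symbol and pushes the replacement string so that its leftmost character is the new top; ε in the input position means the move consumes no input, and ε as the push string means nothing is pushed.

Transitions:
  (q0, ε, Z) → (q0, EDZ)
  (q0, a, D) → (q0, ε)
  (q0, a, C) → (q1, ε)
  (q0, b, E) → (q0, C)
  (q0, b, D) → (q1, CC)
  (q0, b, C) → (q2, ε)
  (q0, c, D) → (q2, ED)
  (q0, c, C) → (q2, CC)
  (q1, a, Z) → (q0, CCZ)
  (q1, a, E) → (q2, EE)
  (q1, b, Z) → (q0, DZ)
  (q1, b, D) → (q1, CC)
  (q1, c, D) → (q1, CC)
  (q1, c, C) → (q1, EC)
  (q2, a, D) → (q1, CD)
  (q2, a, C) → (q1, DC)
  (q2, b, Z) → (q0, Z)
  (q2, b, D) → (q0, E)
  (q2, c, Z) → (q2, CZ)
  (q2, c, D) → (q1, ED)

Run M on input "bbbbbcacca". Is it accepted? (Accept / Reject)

(q0, bbbbbcacca, Z)
  ε-move, top Z: go to q0, push EDZ → (q0, bbbbbcacca, EDZ)
  read b, top E: go to q0, push C → (q0, bbbbcacca, CDZ)
  read b, top C: go to q2, push ε → (q2, bbbcacca, DZ)
  read b, top D: go to q0, push E → (q0, bbcacca, EZ)
  read b, top E: go to q0, push C → (q0, bcacca, CZ)
  read b, top C: go to q2, push ε → (q2, cacca, Z)
  read c, top Z: go to q2, push CZ → (q2, acca, CZ)
  read a, top C: go to q1, push DC → (q1, cca, DCZ)
  read c, top D: go to q1, push CC → (q1, ca, CCCZ)
  read c, top C: go to q1, push EC → (q1, a, ECCCZ)
  read a, top E: go to q2, push EE → (q2, ε, EECCCZ)
All input consumed; state q2 ∈ F.

Accept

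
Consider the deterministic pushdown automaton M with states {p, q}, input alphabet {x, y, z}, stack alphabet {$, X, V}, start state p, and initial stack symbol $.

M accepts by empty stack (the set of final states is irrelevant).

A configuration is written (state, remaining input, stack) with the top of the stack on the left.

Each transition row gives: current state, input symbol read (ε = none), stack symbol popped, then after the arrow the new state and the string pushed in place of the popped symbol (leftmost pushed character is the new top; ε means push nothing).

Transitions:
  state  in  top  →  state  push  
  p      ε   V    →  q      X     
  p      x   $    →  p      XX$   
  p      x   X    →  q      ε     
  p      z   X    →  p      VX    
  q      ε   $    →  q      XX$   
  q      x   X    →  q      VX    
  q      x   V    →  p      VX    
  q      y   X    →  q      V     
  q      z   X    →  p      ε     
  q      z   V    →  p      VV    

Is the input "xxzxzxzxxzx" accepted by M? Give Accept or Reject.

Reject

(p, xxzxzxzxxzx, $) ⊢ (p, xzxzxzxxzx, XX$) ⊢ (q, zxzxzxxzx, X$) ⊢ (p, xzxzxxzx, $) ⊢ (p, zxzxxzx, XX$) ⊢ (p, xzxxzx, VXX$) ⊢ (q, xzxxzx, XXX$) ⊢ (q, zxxzx, VXXX$) ⊢ (p, xxzx, VVXXX$) ⊢ (q, xxzx, XVXXX$) ⊢ (q, xzx, VXVXXX$) ⊢ (p, zx, VXXVXXX$) ⊢ (q, zx, XXXVXXX$) ⊢ (p, x, XXVXXX$) ⊢ (q, ε, XVXXX$)
All input consumed; stack is XVXXX$, not empty, and no further ε-move applies.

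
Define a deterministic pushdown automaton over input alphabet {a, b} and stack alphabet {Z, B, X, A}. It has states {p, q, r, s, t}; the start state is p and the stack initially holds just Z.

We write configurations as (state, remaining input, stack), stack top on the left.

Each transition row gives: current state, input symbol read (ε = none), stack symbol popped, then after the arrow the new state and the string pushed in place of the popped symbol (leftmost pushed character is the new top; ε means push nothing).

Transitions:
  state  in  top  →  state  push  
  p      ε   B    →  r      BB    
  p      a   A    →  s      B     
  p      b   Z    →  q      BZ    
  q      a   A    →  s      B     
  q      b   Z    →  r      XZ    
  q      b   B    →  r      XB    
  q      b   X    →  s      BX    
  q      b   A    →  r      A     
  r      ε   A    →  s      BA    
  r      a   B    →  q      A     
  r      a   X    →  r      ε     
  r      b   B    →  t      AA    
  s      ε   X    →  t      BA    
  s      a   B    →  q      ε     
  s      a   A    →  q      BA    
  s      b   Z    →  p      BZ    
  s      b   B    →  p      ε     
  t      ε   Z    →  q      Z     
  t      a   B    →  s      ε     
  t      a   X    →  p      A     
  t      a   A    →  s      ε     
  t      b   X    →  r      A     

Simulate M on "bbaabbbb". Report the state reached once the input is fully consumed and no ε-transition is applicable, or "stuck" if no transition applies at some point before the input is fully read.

(p, bbaabbbb, Z)
  read b, top Z: go to q, push BZ → (q, baabbbb, BZ)
  read b, top B: go to r, push XB → (r, aabbbb, XBZ)
  read a, top X: go to r, push ε → (r, abbbb, BZ)
  read a, top B: go to q, push A → (q, bbbb, AZ)
  read b, top A: go to r, push A → (r, bbb, AZ)
  ε-move, top A: go to s, push BA → (s, bbb, BAZ)
  read b, top B: go to p, push ε → (p, bb, AZ)
No transition for (p, b, top A); M blocks with input bb remaining.

stuck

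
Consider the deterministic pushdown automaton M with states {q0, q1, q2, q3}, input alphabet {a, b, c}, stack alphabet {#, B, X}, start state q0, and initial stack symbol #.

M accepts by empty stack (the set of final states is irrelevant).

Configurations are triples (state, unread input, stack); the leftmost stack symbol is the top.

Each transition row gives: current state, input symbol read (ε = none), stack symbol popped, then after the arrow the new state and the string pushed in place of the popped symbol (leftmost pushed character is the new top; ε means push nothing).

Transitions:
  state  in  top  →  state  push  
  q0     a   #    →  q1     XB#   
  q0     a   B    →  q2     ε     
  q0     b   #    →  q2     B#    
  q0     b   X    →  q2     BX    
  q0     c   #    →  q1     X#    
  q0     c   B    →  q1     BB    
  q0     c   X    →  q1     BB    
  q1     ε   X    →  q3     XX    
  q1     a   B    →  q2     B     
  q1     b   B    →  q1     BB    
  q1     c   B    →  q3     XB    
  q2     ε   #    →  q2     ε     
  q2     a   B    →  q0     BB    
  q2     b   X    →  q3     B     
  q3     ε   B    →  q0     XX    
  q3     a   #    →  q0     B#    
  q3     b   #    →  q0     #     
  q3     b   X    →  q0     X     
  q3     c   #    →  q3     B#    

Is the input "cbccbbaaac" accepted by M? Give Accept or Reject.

(q0, cbccbbaaac, #)
  read c, top #: go to q1, push X# → (q1, bccbbaaac, X#)
  ε-move, top X: go to q3, push XX → (q3, bccbbaaac, XX#)
  read b, top X: go to q0, push X → (q0, ccbbaaac, XX#)
  read c, top X: go to q1, push BB → (q1, cbbaaac, BBX#)
  read c, top B: go to q3, push XB → (q3, bbaaac, XBBX#)
  read b, top X: go to q0, push X → (q0, baaac, XBBX#)
  read b, top X: go to q2, push BX → (q2, aaac, BXBBX#)
  read a, top B: go to q0, push BB → (q0, aac, BBXBBX#)
  read a, top B: go to q2, push ε → (q2, ac, BXBBX#)
  read a, top B: go to q0, push BB → (q0, c, BBXBBX#)
  read c, top B: go to q1, push BB → (q1, ε, BBBXBBX#)
All input consumed; stack is BBBXBBX#, not empty, and no further ε-move applies.

Reject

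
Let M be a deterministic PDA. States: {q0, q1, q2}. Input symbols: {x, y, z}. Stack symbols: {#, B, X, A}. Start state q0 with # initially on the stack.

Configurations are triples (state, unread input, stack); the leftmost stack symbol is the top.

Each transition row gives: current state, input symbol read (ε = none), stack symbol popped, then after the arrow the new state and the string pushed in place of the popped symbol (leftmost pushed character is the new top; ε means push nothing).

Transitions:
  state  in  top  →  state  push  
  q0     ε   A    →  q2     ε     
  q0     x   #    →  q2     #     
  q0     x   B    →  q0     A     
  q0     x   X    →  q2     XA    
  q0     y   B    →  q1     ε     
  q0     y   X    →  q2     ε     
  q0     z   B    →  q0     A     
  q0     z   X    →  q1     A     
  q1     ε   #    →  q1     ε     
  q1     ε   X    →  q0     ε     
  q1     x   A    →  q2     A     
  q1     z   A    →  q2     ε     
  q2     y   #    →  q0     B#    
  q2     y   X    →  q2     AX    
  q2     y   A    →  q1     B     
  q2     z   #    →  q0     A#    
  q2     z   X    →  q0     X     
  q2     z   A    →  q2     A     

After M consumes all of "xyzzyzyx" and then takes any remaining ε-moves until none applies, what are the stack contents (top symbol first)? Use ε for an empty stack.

#

(q0, xyzzyzyx, #)
  read x, top #: go to q2, push # → (q2, yzzyzyx, #)
  read y, top #: go to q0, push B# → (q0, zzyzyx, B#)
  read z, top B: go to q0, push A → (q0, zyzyx, A#)
  ε-move, top A: go to q2, push ε → (q2, zyzyx, #)
  read z, top #: go to q0, push A# → (q0, yzyx, A#)
  ε-move, top A: go to q2, push ε → (q2, yzyx, #)
  read y, top #: go to q0, push B# → (q0, zyx, B#)
  read z, top B: go to q0, push A → (q0, yx, A#)
  ε-move, top A: go to q2, push ε → (q2, yx, #)
  read y, top #: go to q0, push B# → (q0, x, B#)
  read x, top B: go to q0, push A → (q0, ε, A#)
  ε-move, top A: go to q2, push ε → (q2, ε, #)
All input consumed in state q2 with stack #.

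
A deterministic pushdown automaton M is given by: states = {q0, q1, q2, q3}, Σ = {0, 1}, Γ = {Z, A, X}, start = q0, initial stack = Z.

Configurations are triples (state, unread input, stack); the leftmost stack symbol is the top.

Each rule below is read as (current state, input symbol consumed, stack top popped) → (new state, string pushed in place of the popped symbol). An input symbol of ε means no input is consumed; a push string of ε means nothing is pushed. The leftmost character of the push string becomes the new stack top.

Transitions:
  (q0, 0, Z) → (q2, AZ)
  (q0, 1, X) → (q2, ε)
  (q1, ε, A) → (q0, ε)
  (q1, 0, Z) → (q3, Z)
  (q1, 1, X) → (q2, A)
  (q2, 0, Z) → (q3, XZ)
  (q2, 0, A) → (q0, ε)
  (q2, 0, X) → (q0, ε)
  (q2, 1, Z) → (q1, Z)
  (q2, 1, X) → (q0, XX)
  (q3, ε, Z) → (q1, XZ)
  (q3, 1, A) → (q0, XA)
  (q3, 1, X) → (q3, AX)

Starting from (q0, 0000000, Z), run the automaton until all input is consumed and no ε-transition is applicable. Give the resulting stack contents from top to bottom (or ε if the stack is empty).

AZ

(q0, 0000000, Z) ⊢ (q2, 000000, AZ) ⊢ (q0, 00000, Z) ⊢ (q2, 0000, AZ) ⊢ (q0, 000, Z) ⊢ (q2, 00, AZ) ⊢ (q0, 0, Z) ⊢ (q2, ε, AZ)
All input consumed in state q2 with stack AZ.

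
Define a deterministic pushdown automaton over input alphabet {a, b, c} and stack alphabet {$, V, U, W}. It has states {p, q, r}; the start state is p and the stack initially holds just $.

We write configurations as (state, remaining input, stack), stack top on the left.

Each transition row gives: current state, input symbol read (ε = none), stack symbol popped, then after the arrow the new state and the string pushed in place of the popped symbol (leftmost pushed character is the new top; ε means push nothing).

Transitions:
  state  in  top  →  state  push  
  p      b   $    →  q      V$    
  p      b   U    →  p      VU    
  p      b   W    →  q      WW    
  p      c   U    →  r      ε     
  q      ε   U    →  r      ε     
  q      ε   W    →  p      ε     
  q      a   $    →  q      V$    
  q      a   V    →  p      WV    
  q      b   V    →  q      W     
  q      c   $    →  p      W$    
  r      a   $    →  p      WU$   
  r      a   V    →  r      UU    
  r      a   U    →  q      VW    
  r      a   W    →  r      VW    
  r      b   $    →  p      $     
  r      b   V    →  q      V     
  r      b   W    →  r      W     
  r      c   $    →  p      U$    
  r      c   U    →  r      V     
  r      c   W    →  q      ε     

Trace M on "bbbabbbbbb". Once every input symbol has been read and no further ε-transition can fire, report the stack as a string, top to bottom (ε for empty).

(p, bbbabbbbbb, $)
  read b, top $: go to q, push V$ → (q, bbabbbbbb, V$)
  read b, top V: go to q, push W → (q, babbbbbb, W$)
  ε-move, top W: go to p, push ε → (p, babbbbbb, $)
  read b, top $: go to q, push V$ → (q, abbbbbb, V$)
  read a, top V: go to p, push WV → (p, bbbbbb, WV$)
  read b, top W: go to q, push WW → (q, bbbbb, WWV$)
  ε-move, top W: go to p, push ε → (p, bbbbb, WV$)
  read b, top W: go to q, push WW → (q, bbbb, WWV$)
  ε-move, top W: go to p, push ε → (p, bbbb, WV$)
  read b, top W: go to q, push WW → (q, bbb, WWV$)
  ε-move, top W: go to p, push ε → (p, bbb, WV$)
  read b, top W: go to q, push WW → (q, bb, WWV$)
  ε-move, top W: go to p, push ε → (p, bb, WV$)
  read b, top W: go to q, push WW → (q, b, WWV$)
  ε-move, top W: go to p, push ε → (p, b, WV$)
  read b, top W: go to q, push WW → (q, ε, WWV$)
  ε-move, top W: go to p, push ε → (p, ε, WV$)
All input consumed in state p with stack WV$.

WV$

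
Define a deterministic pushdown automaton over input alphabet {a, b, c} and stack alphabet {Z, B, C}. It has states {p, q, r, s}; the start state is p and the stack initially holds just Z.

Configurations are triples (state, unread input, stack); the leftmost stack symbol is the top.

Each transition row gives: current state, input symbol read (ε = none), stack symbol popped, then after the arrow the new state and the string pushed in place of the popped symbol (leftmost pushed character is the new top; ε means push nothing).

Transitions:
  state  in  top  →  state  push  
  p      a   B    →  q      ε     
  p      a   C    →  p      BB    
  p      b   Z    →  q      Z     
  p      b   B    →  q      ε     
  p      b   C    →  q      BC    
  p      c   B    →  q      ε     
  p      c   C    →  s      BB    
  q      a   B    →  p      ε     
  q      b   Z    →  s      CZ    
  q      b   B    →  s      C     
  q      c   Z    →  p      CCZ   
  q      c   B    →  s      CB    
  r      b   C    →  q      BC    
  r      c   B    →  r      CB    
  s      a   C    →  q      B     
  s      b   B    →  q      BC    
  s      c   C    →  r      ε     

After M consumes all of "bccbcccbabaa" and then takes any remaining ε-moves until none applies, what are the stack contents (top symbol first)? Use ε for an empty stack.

BBBCBCZ

(p, bccbcccbabaa, Z)
  read b, top Z: go to q, push Z → (q, ccbcccbabaa, Z)
  read c, top Z: go to p, push CCZ → (p, cbcccbabaa, CCZ)
  read c, top C: go to s, push BB → (s, bcccbabaa, BBCZ)
  read b, top B: go to q, push BC → (q, cccbabaa, BCBCZ)
  read c, top B: go to s, push CB → (s, ccbabaa, CBCBCZ)
  read c, top C: go to r, push ε → (r, cbabaa, BCBCZ)
  read c, top B: go to r, push CB → (r, babaa, CBCBCZ)
  read b, top C: go to q, push BC → (q, abaa, BCBCBCZ)
  read a, top B: go to p, push ε → (p, baa, CBCBCZ)
  read b, top C: go to q, push BC → (q, aa, BCBCBCZ)
  read a, top B: go to p, push ε → (p, a, CBCBCZ)
  read a, top C: go to p, push BB → (p, ε, BBBCBCZ)
All input consumed in state p with stack BBBCBCZ.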